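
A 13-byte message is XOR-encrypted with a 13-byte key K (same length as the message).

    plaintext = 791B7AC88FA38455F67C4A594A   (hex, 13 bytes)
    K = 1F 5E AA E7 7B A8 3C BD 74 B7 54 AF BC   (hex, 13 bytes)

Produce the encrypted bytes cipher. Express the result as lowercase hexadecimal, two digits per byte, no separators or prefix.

01111001 ^ 00011111 = 01100110
00011011 ^ 01011110 = 01000101
01111010 ^ 10101010 = 11010000
11001000 ^ 11100111 = 00101111
10001111 ^ 01111011 = 11110100
10100011 ^ 10101000 = 00001011
10000100 ^ 00111100 = 10111000
01010101 ^ 10111101 = 11101000
11110110 ^ 01110100 = 10000010
01111100 ^ 10110111 = 11001011
01001010 ^ 01010100 = 00011110
01011001 ^ 10101111 = 11110110
01001010 ^ 10111100 = 11110110

6645d02ff40bb8e882cb1ef6f6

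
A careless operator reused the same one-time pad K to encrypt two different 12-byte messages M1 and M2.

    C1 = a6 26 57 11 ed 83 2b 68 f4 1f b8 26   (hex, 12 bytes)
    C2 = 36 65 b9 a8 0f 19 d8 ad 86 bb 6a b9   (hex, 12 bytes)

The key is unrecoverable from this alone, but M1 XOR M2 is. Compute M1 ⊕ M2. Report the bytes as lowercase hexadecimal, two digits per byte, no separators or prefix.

9043eeb9e29af3c572a4d29f

C1 ⊕ C2 = (M1 ⊕ K) ⊕ (M2 ⊕ K) = M1 ⊕ M2 — the shared key cancels under XOR.
166 xor  54 = 144
 38 xor 101 =  67
 87 xor 185 = 238
 17 xor 168 = 185
237 xor  15 = 226
131 xor  25 = 154
 43 xor 216 = 243
104 xor 173 = 197
244 xor 134 = 114
 31 xor 187 = 164
184 xor 106 = 210
 38 xor 185 = 159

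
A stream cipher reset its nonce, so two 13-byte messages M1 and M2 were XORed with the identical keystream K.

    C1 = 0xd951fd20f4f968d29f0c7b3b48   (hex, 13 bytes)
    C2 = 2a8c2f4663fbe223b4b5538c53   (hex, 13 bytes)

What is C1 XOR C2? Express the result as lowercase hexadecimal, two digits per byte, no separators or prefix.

f3ddd26697028af12bb928b71b

C1 ⊕ C2 = (M1 ⊕ K) ⊕ (M2 ⊕ K) = M1 ⊕ M2 — the shared key cancels under XOR.
11011001 xor 00101010 = 11110011
01010001 xor 10001100 = 11011101
11111101 xor 00101111 = 11010010
00100000 xor 01000110 = 01100110
11110100 xor 01100011 = 10010111
11111001 xor 11111011 = 00000010
01101000 xor 11100010 = 10001010
11010010 xor 00100011 = 11110001
10011111 xor 10110100 = 00101011
00001100 xor 10110101 = 10111001
01111011 xor 01010011 = 00101000
00111011 xor 10001100 = 10110111
01001000 xor 01010011 = 00011011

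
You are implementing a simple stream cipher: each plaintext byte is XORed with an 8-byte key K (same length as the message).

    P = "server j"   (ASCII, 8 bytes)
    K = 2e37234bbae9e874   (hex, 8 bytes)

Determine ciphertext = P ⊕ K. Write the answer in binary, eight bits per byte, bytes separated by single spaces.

XOR is its own inverse, so applying the key byte-wise gives the result directly.
73 ⊕ 2e = 5d
65 ⊕ 37 = 52
72 ⊕ 23 = 51
76 ⊕ 4b = 3d
65 ⊕ ba = df
72 ⊕ e9 = 9b
20 ⊕ e8 = c8
6a ⊕ 74 = 1e

01011101 01010010 01010001 00111101 11011111 10011011 11001000 00011110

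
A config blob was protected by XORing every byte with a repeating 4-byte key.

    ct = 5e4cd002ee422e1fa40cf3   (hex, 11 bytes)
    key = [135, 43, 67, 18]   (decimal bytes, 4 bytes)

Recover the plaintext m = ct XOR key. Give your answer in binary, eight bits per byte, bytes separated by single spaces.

11011001 01100111 10010011 00010000 01101001 01101001 01101101 00001101 00100011 00100111 10110000

The 4-byte key repeats, so the effective keystream is 87 2b 43 12 87 2b 43 12 87 2b 43.
byte 0:  94 xor 135 = 217
byte 1:  76 xor  43 = 103
byte 2: 208 xor  67 = 147
byte 3:   2 xor  18 =  16
byte 4: 238 xor 135 = 105
byte 5:  66 xor  43 = 105
byte 6:  46 xor  67 = 109
byte 7:  31 xor  18 =  13
byte 8: 164 xor 135 =  35
byte 9:  12 xor  43 =  39
byte 10: 243 xor  67 = 176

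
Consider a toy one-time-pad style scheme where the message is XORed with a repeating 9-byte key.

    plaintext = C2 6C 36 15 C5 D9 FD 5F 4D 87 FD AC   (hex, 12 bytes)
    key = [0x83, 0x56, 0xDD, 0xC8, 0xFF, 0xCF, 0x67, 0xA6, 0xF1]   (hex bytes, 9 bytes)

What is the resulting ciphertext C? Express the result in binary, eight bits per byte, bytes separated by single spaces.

The 9-byte key repeats, so the effective keystream is 83 56 dd c8 ff cf 67 a6 f1 83 56 dd.
byte 0: 11000010 xor 10000011 = 01000001
byte 1: 01101100 xor 01010110 = 00111010
byte 2: 00110110 xor 11011101 = 11101011
byte 3: 00010101 xor 11001000 = 11011101
byte 4: 11000101 xor 11111111 = 00111010
byte 5: 11011001 xor 11001111 = 00010110
byte 6: 11111101 xor 01100111 = 10011010
byte 7: 01011111 xor 10100110 = 11111001
byte 8: 01001101 xor 11110001 = 10111100
byte 9: 10000111 xor 10000011 = 00000100
byte 10: 11111101 xor 01010110 = 10101011
byte 11: 10101100 xor 11011101 = 01110001

01000001 00111010 11101011 11011101 00111010 00010110 10011010 11111001 10111100 00000100 10101011 01110001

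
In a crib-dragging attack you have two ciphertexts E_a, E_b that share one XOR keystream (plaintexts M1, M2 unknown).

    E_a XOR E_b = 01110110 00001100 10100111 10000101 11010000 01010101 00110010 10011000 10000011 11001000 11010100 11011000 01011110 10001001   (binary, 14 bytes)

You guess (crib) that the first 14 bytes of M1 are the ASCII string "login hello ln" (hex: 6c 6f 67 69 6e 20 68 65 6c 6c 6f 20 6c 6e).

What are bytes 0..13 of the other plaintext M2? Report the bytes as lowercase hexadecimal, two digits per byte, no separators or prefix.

Since E_a ⊕ E_b = M1 ⊕ M2, XORing with the guessed M1 bytes yields the corresponding M2 bytes: M2 = (E_a ⊕ E_b) ⊕ M1.
byte 0: 76 xor 6c = 1a
byte 1: 0c xor 6f = 63
byte 2: a7 xor 67 = c0
byte 3: 85 xor 69 = ec
byte 4: d0 xor 6e = be
byte 5: 55 xor 20 = 75
byte 6: 32 xor 68 = 5a
byte 7: 98 xor 65 = fd
byte 8: 83 xor 6c = ef
byte 9: c8 xor 6c = a4
byte 10: d4 xor 6f = bb
byte 11: d8 xor 20 = f8
byte 12: 5e xor 6c = 32
byte 13: 89 xor 6e = e7

1a63c0ecbe755afdefa4bbf832e7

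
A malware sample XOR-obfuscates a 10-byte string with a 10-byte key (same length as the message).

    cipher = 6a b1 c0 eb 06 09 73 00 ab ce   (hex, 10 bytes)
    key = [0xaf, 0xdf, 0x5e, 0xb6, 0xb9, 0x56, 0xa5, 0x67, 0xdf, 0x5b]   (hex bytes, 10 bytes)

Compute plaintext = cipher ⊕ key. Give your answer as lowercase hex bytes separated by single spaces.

6a ^ af = c5
b1 ^ df = 6e
c0 ^ 5e = 9e
eb ^ b6 = 5d
06 ^ b9 = bf
09 ^ 56 = 5f
73 ^ a5 = d6
00 ^ 67 = 67
ab ^ df = 74
ce ^ 5b = 95

c5 6e 9e 5d bf 5f d6 67 74 95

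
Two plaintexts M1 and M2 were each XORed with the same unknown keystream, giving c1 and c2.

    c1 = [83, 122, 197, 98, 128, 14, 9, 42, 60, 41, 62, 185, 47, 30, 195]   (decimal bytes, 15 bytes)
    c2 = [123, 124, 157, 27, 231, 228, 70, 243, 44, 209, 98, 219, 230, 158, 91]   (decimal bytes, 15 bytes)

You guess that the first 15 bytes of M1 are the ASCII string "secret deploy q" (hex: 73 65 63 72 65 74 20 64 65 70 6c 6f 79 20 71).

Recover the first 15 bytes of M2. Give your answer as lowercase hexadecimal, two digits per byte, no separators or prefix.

First, c1 ⊕ c2 = (M1 ⊕ K) ⊕ (M2 ⊕ K) = M1 ⊕ M2, so the key drops out. Then M2 = (M1 ⊕ M2) ⊕ M1 over the first 15 bytes.
byte 0: (53 xor 7b) xor 73 = 28 xor 73 = 5b
byte 1: (7a xor 7c) xor 65 = 06 xor 65 = 63
byte 2: (c5 xor 9d) xor 63 = 58 xor 63 = 3b
byte 3: (62 xor 1b) xor 72 = 79 xor 72 = 0b
byte 4: (80 xor e7) xor 65 = 67 xor 65 = 02
byte 5: (0e xor e4) xor 74 = ea xor 74 = 9e
byte 6: (09 xor 46) xor 20 = 4f xor 20 = 6f
byte 7: (2a xor f3) xor 64 = d9 xor 64 = bd
byte 8: (3c xor 2c) xor 65 = 10 xor 65 = 75
byte 9: (29 xor d1) xor 70 = f8 xor 70 = 88
byte 10: (3e xor 62) xor 6c = 5c xor 6c = 30
byte 11: (b9 xor db) xor 6f = 62 xor 6f = 0d
byte 12: (2f xor e6) xor 79 = c9 xor 79 = b0
byte 13: (1e xor 9e) xor 20 = 80 xor 20 = a0
byte 14: (c3 xor 5b) xor 71 = 98 xor 71 = e9

5b633b0b029e6fbd7588300db0a0e9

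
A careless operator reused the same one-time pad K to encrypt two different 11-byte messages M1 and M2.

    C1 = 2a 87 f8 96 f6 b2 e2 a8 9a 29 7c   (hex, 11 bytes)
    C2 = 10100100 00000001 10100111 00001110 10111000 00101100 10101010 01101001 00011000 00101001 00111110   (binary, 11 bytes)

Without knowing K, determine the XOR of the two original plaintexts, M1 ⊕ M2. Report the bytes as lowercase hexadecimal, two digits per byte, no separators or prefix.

C1 ⊕ C2 = (M1 ⊕ K) ⊕ (M2 ⊕ K) = M1 ⊕ M2 — the shared key cancels under XOR.
byte 0:  42 XOR 164 = 142
byte 1: 135 XOR   1 = 134
byte 2: 248 XOR 167 =  95
byte 3: 150 XOR  14 = 152
byte 4: 246 XOR 184 =  78
byte 5: 178 XOR  44 = 158
byte 6: 226 XOR 170 =  72
byte 7: 168 XOR 105 = 193
byte 8: 154 XOR  24 = 130
byte 9:  41 XOR  41 =   0
byte 10: 124 XOR  62 =  66

8e865f984e9e48c1820042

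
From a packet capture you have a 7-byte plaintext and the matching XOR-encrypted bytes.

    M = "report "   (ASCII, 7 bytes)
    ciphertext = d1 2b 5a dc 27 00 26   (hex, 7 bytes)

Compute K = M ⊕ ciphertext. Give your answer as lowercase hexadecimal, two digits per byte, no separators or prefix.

a34e2ab3557406

Since ciphertext = M ⊕ K, XORing both sides with M gives K = M ⊕ ciphertext.
72 ^ d1 = a3
65 ^ 2b = 4e
70 ^ 5a = 2a
6f ^ dc = b3
72 ^ 27 = 55
74 ^ 00 = 74
20 ^ 26 = 06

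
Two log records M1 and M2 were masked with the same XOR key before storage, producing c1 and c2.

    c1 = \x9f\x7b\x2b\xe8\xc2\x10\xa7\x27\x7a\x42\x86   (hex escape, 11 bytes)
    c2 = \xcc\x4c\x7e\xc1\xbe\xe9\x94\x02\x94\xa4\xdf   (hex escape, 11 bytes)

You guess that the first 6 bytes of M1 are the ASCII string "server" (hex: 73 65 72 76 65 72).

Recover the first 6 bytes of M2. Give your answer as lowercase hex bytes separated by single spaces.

20 52 27 5f 19 8b

First, c1 ⊕ c2 = (M1 ⊕ K) ⊕ (M2 ⊕ K) = M1 ⊕ M2, so the key drops out. Then M2 = (M1 ⊕ M2) ⊕ M1 over the first 6 bytes.
byte 0: (9f xor cc) xor 73 = 53 xor 73 = 20
byte 1: (7b xor 4c) xor 65 = 37 xor 65 = 52
byte 2: (2b xor 7e) xor 72 = 55 xor 72 = 27
byte 3: (e8 xor c1) xor 76 = 29 xor 76 = 5f
byte 4: (c2 xor be) xor 65 = 7c xor 65 = 19
byte 5: (10 xor e9) xor 72 = f9 xor 72 = 8b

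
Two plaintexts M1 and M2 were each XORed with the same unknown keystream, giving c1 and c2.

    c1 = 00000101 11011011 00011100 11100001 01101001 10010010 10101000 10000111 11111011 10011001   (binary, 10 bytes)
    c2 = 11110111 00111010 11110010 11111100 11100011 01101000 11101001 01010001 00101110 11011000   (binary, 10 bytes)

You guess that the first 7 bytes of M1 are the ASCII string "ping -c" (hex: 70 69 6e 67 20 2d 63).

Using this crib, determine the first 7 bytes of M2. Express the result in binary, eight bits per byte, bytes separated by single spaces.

First, c1 ⊕ c2 = (M1 ⊕ K) ⊕ (M2 ⊕ K) = M1 ⊕ M2, so the key drops out. Then M2 = (M1 ⊕ M2) ⊕ M1 over the first 7 bytes.
byte 0: (05 ⊕ f7) ⊕ 70 = f2 ⊕ 70 = 82
byte 1: (db ⊕ 3a) ⊕ 69 = e1 ⊕ 69 = 88
byte 2: (1c ⊕ f2) ⊕ 6e = ee ⊕ 6e = 80
byte 3: (e1 ⊕ fc) ⊕ 67 = 1d ⊕ 67 = 7a
byte 4: (69 ⊕ e3) ⊕ 20 = 8a ⊕ 20 = aa
byte 5: (92 ⊕ 68) ⊕ 2d = fa ⊕ 2d = d7
byte 6: (a8 ⊕ e9) ⊕ 63 = 41 ⊕ 63 = 22

10000010 10001000 10000000 01111010 10101010 11010111 00100010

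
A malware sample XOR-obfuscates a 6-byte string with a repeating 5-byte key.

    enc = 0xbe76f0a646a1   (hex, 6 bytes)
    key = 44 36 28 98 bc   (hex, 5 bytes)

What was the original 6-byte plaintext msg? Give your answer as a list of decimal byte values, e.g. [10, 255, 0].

The 5-byte key repeats, so the effective keystream is 44 36 28 98 bc 44.
byte 0: 190 ⊕  68 = 250
byte 1: 118 ⊕  54 =  64
byte 2: 240 ⊕  40 = 216
byte 3: 166 ⊕ 152 =  62
byte 4:  70 ⊕ 188 = 250
byte 5: 161 ⊕  68 = 229

[250, 64, 216, 62, 250, 229]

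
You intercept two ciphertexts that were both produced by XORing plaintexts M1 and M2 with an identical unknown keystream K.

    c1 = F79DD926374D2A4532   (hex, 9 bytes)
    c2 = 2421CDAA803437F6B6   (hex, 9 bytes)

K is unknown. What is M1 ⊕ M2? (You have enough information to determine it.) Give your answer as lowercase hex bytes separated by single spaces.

d3 bc 14 8c b7 79 1d b3 84

c1 ⊕ c2 = (M1 ⊕ K) ⊕ (M2 ⊕ K) = M1 ⊕ M2 — the shared key cancels under XOR.
f7 xor 24 = d3
9d xor 21 = bc
d9 xor cd = 14
26 xor aa = 8c
37 xor 80 = b7
4d xor 34 = 79
2a xor 37 = 1d
45 xor f6 = b3
32 xor b6 = 84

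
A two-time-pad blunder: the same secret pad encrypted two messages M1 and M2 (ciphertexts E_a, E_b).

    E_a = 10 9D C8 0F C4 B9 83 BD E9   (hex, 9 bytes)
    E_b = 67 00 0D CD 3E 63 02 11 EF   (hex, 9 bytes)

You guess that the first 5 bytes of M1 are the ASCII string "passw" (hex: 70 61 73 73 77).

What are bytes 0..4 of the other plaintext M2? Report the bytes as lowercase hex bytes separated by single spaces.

07 fc b6 b1 8d

First, E_a ⊕ E_b = (M1 ⊕ K) ⊕ (M2 ⊕ K) = M1 ⊕ M2, so the key drops out. Then M2 = (M1 ⊕ M2) ⊕ M1 over the first 5 bytes.
byte 0: (10 ⊕ 67) ⊕ 70 = 77 ⊕ 70 = 07
byte 1: (9d ⊕ 00) ⊕ 61 = 9d ⊕ 61 = fc
byte 2: (c8 ⊕ 0d) ⊕ 73 = c5 ⊕ 73 = b6
byte 3: (0f ⊕ cd) ⊕ 73 = c2 ⊕ 73 = b1
byte 4: (c4 ⊕ 3e) ⊕ 77 = fa ⊕ 77 = 8d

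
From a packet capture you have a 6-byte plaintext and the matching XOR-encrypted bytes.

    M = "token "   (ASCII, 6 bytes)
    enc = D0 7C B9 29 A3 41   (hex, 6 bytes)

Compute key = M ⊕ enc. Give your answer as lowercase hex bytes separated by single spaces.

Since enc = M ⊕ key, XORing both sides with M gives key = M ⊕ enc.
byte 0: 01110100 xor 11010000 = 10100100
byte 1: 01101111 xor 01111100 = 00010011
byte 2: 01101011 xor 10111001 = 11010010
byte 3: 01100101 xor 00101001 = 01001100
byte 4: 01101110 xor 10100011 = 11001101
byte 5: 00100000 xor 01000001 = 01100001

a4 13 d2 4c cd 61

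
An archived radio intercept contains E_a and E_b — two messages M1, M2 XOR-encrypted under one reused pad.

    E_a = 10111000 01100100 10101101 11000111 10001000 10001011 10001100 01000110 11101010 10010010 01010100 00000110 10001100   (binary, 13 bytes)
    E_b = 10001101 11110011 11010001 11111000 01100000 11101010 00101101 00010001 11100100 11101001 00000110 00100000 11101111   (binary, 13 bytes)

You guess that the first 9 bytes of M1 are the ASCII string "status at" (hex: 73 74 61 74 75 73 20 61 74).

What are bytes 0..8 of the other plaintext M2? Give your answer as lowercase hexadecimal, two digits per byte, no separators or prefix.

46e31d4b9d1281367a

First, E_a ⊕ E_b = (M1 ⊕ K) ⊕ (M2 ⊕ K) = M1 ⊕ M2, so the key drops out. Then M2 = (M1 ⊕ M2) ⊕ M1 over the first 9 bytes.
byte 0: (b8 ⊕ 8d) ⊕ 73 = 35 ⊕ 73 = 46
byte 1: (64 ⊕ f3) ⊕ 74 = 97 ⊕ 74 = e3
byte 2: (ad ⊕ d1) ⊕ 61 = 7c ⊕ 61 = 1d
byte 3: (c7 ⊕ f8) ⊕ 74 = 3f ⊕ 74 = 4b
byte 4: (88 ⊕ 60) ⊕ 75 = e8 ⊕ 75 = 9d
byte 5: (8b ⊕ ea) ⊕ 73 = 61 ⊕ 73 = 12
byte 6: (8c ⊕ 2d) ⊕ 20 = a1 ⊕ 20 = 81
byte 7: (46 ⊕ 11) ⊕ 61 = 57 ⊕ 61 = 36
byte 8: (ea ⊕ e4) ⊕ 74 = 0e ⊕ 74 = 7a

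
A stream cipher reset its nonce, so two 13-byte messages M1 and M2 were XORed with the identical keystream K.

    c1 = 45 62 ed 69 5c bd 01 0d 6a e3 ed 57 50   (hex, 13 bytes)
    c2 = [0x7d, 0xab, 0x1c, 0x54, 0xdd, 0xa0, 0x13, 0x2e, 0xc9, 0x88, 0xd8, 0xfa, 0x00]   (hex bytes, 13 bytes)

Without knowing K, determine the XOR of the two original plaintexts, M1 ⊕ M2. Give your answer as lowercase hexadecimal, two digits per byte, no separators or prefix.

38c9f13d811d1223a36b35ad50

c1 ⊕ c2 = (M1 ⊕ K) ⊕ (M2 ⊕ K) = M1 ⊕ M2 — the shared key cancels under XOR.
45 ⊕ 7d = 38
62 ⊕ ab = c9
ed ⊕ 1c = f1
69 ⊕ 54 = 3d
5c ⊕ dd = 81
bd ⊕ a0 = 1d
01 ⊕ 13 = 12
0d ⊕ 2e = 23
6a ⊕ c9 = a3
e3 ⊕ 88 = 6b
ed ⊕ d8 = 35
57 ⊕ fa = ad
50 ⊕ 00 = 50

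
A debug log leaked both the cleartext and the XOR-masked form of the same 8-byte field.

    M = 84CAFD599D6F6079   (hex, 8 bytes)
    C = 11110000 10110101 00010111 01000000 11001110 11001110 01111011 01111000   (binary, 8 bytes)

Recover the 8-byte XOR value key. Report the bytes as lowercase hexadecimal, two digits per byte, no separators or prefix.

747fea1953a11b01

Since C = M ⊕ key, XORing both sides with M gives key = M ⊕ C.
84 ⊕ f0 = 74
ca ⊕ b5 = 7f
fd ⊕ 17 = ea
59 ⊕ 40 = 19
9d ⊕ ce = 53
6f ⊕ ce = a1
60 ⊕ 7b = 1b
79 ⊕ 78 = 01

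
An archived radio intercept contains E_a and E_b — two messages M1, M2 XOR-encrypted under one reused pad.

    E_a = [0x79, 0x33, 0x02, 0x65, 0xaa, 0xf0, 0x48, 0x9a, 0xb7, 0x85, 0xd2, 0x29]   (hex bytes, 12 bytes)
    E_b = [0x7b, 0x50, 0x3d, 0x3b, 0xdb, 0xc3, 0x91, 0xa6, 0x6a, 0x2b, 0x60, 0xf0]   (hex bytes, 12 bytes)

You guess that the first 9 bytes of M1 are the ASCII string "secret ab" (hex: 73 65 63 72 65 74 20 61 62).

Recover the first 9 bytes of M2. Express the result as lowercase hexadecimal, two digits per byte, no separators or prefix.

First, E_a ⊕ E_b = (M1 ⊕ K) ⊕ (M2 ⊕ K) = M1 ⊕ M2, so the key drops out. Then M2 = (M1 ⊕ M2) ⊕ M1 over the first 9 bytes.
byte 0: (79 xor 7b) xor 73 = 02 xor 73 = 71
byte 1: (33 xor 50) xor 65 = 63 xor 65 = 06
byte 2: (02 xor 3d) xor 63 = 3f xor 63 = 5c
byte 3: (65 xor 3b) xor 72 = 5e xor 72 = 2c
byte 4: (aa xor db) xor 65 = 71 xor 65 = 14
byte 5: (f0 xor c3) xor 74 = 33 xor 74 = 47
byte 6: (48 xor 91) xor 20 = d9 xor 20 = f9
byte 7: (9a xor a6) xor 61 = 3c xor 61 = 5d
byte 8: (b7 xor 6a) xor 62 = dd xor 62 = bf

71065c2c1447f95dbf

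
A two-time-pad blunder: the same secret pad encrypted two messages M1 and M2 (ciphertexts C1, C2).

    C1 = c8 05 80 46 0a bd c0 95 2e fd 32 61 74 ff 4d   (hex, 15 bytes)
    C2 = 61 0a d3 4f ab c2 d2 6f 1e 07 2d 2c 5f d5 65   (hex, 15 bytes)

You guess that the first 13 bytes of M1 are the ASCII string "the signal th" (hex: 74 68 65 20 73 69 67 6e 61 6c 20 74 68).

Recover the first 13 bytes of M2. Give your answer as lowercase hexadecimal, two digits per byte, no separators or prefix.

dd673629d216759451963f3943

First, C1 ⊕ C2 = (M1 ⊕ K) ⊕ (M2 ⊕ K) = M1 ⊕ M2, so the key drops out. Then M2 = (M1 ⊕ M2) ⊕ M1 over the first 13 bytes.
byte 0: (c8 xor 61) xor 74 = a9 xor 74 = dd
byte 1: (05 xor 0a) xor 68 = 0f xor 68 = 67
byte 2: (80 xor d3) xor 65 = 53 xor 65 = 36
byte 3: (46 xor 4f) xor 20 = 09 xor 20 = 29
byte 4: (0a xor ab) xor 73 = a1 xor 73 = d2
byte 5: (bd xor c2) xor 69 = 7f xor 69 = 16
byte 6: (c0 xor d2) xor 67 = 12 xor 67 = 75
byte 7: (95 xor 6f) xor 6e = fa xor 6e = 94
byte 8: (2e xor 1e) xor 61 = 30 xor 61 = 51
byte 9: (fd xor 07) xor 6c = fa xor 6c = 96
byte 10: (32 xor 2d) xor 20 = 1f xor 20 = 3f
byte 11: (61 xor 2c) xor 74 = 4d xor 74 = 39
byte 12: (74 xor 5f) xor 68 = 2b xor 68 = 43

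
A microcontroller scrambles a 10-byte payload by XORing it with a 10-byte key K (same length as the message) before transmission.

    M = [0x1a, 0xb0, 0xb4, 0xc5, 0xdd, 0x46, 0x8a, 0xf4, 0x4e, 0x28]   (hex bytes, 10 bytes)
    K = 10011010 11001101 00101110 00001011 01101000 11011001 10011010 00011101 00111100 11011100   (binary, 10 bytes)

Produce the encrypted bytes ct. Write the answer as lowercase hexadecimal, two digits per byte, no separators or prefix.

807d9aceb59f10e972f4

byte 0: 1a ⊕ 9a = 80
byte 1: b0 ⊕ cd = 7d
byte 2: b4 ⊕ 2e = 9a
byte 3: c5 ⊕ 0b = ce
byte 4: dd ⊕ 68 = b5
byte 5: 46 ⊕ d9 = 9f
byte 6: 8a ⊕ 9a = 10
byte 7: f4 ⊕ 1d = e9
byte 8: 4e ⊕ 3c = 72
byte 9: 28 ⊕ dc = f4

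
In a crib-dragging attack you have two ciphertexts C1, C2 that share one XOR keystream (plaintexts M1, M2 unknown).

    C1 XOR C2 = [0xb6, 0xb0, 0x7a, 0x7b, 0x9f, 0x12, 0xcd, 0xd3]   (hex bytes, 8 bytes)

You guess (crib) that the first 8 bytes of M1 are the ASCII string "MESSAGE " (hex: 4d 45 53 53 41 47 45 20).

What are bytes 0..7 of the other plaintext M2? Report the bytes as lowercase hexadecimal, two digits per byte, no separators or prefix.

fbf52928de5588f3

Since C1 ⊕ C2 = M1 ⊕ M2, XORing with the guessed M1 bytes yields the corresponding M2 bytes: M2 = (C1 ⊕ C2) ⊕ M1.
b6 XOR 4d = fb
b0 XOR 45 = f5
7a XOR 53 = 29
7b XOR 53 = 28
9f XOR 41 = de
12 XOR 47 = 55
cd XOR 45 = 88
d3 XOR 20 = f3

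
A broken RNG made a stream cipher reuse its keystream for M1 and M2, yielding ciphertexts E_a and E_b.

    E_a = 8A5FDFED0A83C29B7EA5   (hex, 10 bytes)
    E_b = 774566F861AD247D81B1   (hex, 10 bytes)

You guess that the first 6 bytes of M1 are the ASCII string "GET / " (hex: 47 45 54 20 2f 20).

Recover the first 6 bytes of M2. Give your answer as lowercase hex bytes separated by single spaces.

ba 5f ed 35 44 0e

First, E_a ⊕ E_b = (M1 ⊕ K) ⊕ (M2 ⊕ K) = M1 ⊕ M2, so the key drops out. Then M2 = (M1 ⊕ M2) ⊕ M1 over the first 6 bytes.
byte 0: (8a xor 77) xor 47 = fd xor 47 = ba
byte 1: (5f xor 45) xor 45 = 1a xor 45 = 5f
byte 2: (df xor 66) xor 54 = b9 xor 54 = ed
byte 3: (ed xor f8) xor 20 = 15 xor 20 = 35
byte 4: (0a xor 61) xor 2f = 6b xor 2f = 44
byte 5: (83 xor ad) xor 20 = 2e xor 20 = 0e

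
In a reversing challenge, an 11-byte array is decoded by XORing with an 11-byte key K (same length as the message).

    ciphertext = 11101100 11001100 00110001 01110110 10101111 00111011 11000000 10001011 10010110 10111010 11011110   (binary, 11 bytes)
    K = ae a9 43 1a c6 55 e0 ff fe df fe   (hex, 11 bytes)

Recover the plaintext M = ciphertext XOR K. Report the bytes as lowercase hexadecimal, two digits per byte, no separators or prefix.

4265726c696e2074686520

ec ^ ae = 42
cc ^ a9 = 65
31 ^ 43 = 72
76 ^ 1a = 6c
af ^ c6 = 69
3b ^ 55 = 6e
c0 ^ e0 = 20
8b ^ ff = 74
96 ^ fe = 68
ba ^ df = 65
de ^ fe = 20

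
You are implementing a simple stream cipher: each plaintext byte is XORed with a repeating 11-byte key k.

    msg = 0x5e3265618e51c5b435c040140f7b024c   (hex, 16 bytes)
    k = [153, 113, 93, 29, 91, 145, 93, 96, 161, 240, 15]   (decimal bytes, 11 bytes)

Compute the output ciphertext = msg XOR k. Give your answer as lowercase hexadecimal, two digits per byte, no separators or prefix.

The 11-byte key repeats, so the effective keystream is 99 71 5d 1d 5b 91 5d 60 a1 f0 0f 99 71 5d 1d 5b.
byte 0:  94 xor 153 = 199
byte 1:  50 xor 113 =  67
byte 2: 101 xor  93 =  56
byte 3:  97 xor  29 = 124
byte 4: 142 xor  91 = 213
byte 5:  81 xor 145 = 192
byte 6: 197 xor  93 = 152
byte 7: 180 xor  96 = 212
byte 8:  53 xor 161 = 148
byte 9: 192 xor 240 =  48
byte 10:  64 xor  15 =  79
byte 11:  20 xor 153 = 141
byte 12:  15 xor 113 = 126
byte 13: 123 xor  93 =  38
byte 14:   2 xor  29 =  31
byte 15:  76 xor  91 =  23

c743387cd5c098d494304f8d7e261f17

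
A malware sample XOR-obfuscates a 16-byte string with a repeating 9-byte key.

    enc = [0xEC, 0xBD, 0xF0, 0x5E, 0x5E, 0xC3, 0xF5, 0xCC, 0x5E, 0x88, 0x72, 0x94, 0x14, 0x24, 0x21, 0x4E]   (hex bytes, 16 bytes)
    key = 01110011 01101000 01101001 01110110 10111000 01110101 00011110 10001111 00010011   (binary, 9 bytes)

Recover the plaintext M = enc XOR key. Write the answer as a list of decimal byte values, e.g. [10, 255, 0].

[159, 213, 153, 40, 230, 182, 235, 67, 77, 251, 26, 253, 98, 156, 84, 80]

The 9-byte key repeats, so the effective keystream is 73 68 69 76 b8 75 1e 8f 13 73 68 69 76 b8 75 1e.
byte 0: 236 xor 115 = 159
byte 1: 189 xor 104 = 213
byte 2: 240 xor 105 = 153
byte 3:  94 xor 118 =  40
byte 4:  94 xor 184 = 230
byte 5: 195 xor 117 = 182
byte 6: 245 xor  30 = 235
byte 7: 204 xor 143 =  67
byte 8:  94 xor  19 =  77
byte 9: 136 xor 115 = 251
byte 10: 114 xor 104 =  26
byte 11: 148 xor 105 = 253
byte 12:  20 xor 118 =  98
byte 13:  36 xor 184 = 156
byte 14:  33 xor 117 =  84
byte 15:  78 xor  30 =  80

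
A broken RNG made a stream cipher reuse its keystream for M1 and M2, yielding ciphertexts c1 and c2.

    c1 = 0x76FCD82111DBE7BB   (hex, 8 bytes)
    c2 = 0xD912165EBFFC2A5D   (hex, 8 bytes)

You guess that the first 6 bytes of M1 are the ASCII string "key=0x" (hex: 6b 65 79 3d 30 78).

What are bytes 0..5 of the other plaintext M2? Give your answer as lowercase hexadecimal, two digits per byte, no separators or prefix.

c48bb7429e5f

First, c1 ⊕ c2 = (M1 ⊕ K) ⊕ (M2 ⊕ K) = M1 ⊕ M2, so the key drops out. Then M2 = (M1 ⊕ M2) ⊕ M1 over the first 6 bytes.
byte 0: (76 XOR d9) XOR 6b = af XOR 6b = c4
byte 1: (fc XOR 12) XOR 65 = ee XOR 65 = 8b
byte 2: (d8 XOR 16) XOR 79 = ce XOR 79 = b7
byte 3: (21 XOR 5e) XOR 3d = 7f XOR 3d = 42
byte 4: (11 XOR bf) XOR 30 = ae XOR 30 = 9e
byte 5: (db XOR fc) XOR 78 = 27 XOR 78 = 5f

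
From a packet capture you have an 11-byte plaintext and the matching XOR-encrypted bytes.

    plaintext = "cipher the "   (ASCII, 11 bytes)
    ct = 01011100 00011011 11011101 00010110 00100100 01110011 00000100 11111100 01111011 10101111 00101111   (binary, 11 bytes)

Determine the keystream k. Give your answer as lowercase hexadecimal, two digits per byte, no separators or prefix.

Since ct = plaintext ⊕ k, XORing both sides with plaintext gives k = plaintext ⊕ ct.
byte 0: 63 XOR 5c = 3f
byte 1: 69 XOR 1b = 72
byte 2: 70 XOR dd = ad
byte 3: 68 XOR 16 = 7e
byte 4: 65 XOR 24 = 41
byte 5: 72 XOR 73 = 01
byte 6: 20 XOR 04 = 24
byte 7: 74 XOR fc = 88
byte 8: 68 XOR 7b = 13
byte 9: 65 XOR af = ca
byte 10: 20 XOR 2f = 0f

3f72ad7e4101248813ca0f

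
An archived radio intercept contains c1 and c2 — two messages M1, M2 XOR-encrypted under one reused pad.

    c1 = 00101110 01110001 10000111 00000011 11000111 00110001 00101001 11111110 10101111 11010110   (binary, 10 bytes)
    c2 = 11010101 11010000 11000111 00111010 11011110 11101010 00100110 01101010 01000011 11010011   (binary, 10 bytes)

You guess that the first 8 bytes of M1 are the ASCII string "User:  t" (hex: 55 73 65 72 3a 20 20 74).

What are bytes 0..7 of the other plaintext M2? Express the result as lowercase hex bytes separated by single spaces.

ae d2 25 4b 23 fb 2f e0

First, c1 ⊕ c2 = (M1 ⊕ K) ⊕ (M2 ⊕ K) = M1 ⊕ M2, so the key drops out. Then M2 = (M1 ⊕ M2) ⊕ M1 over the first 8 bytes.
byte 0: (2e ^ d5) ^ 55 = fb ^ 55 = ae
byte 1: (71 ^ d0) ^ 73 = a1 ^ 73 = d2
byte 2: (87 ^ c7) ^ 65 = 40 ^ 65 = 25
byte 3: (03 ^ 3a) ^ 72 = 39 ^ 72 = 4b
byte 4: (c7 ^ de) ^ 3a = 19 ^ 3a = 23
byte 5: (31 ^ ea) ^ 20 = db ^ 20 = fb
byte 6: (29 ^ 26) ^ 20 = 0f ^ 20 = 2f
byte 7: (fe ^ 6a) ^ 74 = 94 ^ 74 = e0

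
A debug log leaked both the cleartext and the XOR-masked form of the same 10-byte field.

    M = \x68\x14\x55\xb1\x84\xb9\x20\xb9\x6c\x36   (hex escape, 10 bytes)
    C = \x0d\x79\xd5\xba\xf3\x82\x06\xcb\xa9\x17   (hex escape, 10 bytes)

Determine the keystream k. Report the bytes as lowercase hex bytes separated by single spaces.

65 6d 80 0b 77 3b 26 72 c5 21

Since C = M ⊕ k, XORing both sides with M gives k = M ⊕ C.
68 xor 0d = 65
14 xor 79 = 6d
55 xor d5 = 80
b1 xor ba = 0b
84 xor f3 = 77
b9 xor 82 = 3b
20 xor 06 = 26
b9 xor cb = 72
6c xor a9 = c5
36 xor 17 = 21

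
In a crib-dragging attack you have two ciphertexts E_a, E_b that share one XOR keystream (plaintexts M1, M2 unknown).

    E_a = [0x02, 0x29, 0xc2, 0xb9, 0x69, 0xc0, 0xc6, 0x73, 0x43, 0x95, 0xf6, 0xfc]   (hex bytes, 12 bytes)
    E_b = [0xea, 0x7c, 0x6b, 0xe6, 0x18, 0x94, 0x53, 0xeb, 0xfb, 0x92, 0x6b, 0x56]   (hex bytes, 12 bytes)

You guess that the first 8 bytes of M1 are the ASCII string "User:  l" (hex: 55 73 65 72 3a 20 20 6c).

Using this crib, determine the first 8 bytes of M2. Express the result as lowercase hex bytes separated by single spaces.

First, E_a ⊕ E_b = (M1 ⊕ K) ⊕ (M2 ⊕ K) = M1 ⊕ M2, so the key drops out. Then M2 = (M1 ⊕ M2) ⊕ M1 over the first 8 bytes.
byte 0: (02 ^ ea) ^ 55 = e8 ^ 55 = bd
byte 1: (29 ^ 7c) ^ 73 = 55 ^ 73 = 26
byte 2: (c2 ^ 6b) ^ 65 = a9 ^ 65 = cc
byte 3: (b9 ^ e6) ^ 72 = 5f ^ 72 = 2d
byte 4: (69 ^ 18) ^ 3a = 71 ^ 3a = 4b
byte 5: (c0 ^ 94) ^ 20 = 54 ^ 20 = 74
byte 6: (c6 ^ 53) ^ 20 = 95 ^ 20 = b5
byte 7: (73 ^ eb) ^ 6c = 98 ^ 6c = f4

bd 26 cc 2d 4b 74 b5 f4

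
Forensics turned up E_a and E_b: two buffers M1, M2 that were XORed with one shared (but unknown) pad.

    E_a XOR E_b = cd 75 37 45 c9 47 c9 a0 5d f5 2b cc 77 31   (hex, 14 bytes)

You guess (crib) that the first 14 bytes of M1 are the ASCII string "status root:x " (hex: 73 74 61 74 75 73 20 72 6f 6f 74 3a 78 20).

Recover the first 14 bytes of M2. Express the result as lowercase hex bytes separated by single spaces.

Since E_a ⊕ E_b = M1 ⊕ M2, XORing with the guessed M1 bytes yields the corresponding M2 bytes: M2 = (E_a ⊕ E_b) ⊕ M1.
cd xor 73 = be
75 xor 74 = 01
37 xor 61 = 56
45 xor 74 = 31
c9 xor 75 = bc
47 xor 73 = 34
c9 xor 20 = e9
a0 xor 72 = d2
5d xor 6f = 32
f5 xor 6f = 9a
2b xor 74 = 5f
cc xor 3a = f6
77 xor 78 = 0f
31 xor 20 = 11

be 01 56 31 bc 34 e9 d2 32 9a 5f f6 0f 11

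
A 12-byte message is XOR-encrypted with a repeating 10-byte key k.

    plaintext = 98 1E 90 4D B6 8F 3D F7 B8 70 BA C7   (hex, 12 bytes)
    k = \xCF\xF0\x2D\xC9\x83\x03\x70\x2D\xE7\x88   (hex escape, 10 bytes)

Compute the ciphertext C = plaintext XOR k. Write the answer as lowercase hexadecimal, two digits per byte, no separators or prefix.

The 10-byte key repeats, so the effective keystream is cf f0 2d c9 83 03 70 2d e7 88 cf f0.
byte 0: 152 ⊕ 207 =  87
byte 1:  30 ⊕ 240 = 238
byte 2: 144 ⊕  45 = 189
byte 3:  77 ⊕ 201 = 132
byte 4: 182 ⊕ 131 =  53
byte 5: 143 ⊕   3 = 140
byte 6:  61 ⊕ 112 =  77
byte 7: 247 ⊕  45 = 218
byte 8: 184 ⊕ 231 =  95
byte 9: 112 ⊕ 136 = 248
byte 10: 186 ⊕ 207 = 117
byte 11: 199 ⊕ 240 =  55

57eebd84358c4dda5ff87537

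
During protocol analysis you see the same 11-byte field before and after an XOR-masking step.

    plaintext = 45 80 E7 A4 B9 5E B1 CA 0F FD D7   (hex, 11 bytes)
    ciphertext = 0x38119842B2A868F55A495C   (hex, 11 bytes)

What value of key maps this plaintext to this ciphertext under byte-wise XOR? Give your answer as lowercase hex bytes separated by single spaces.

7d 91 7f e6 0b f6 d9 3f 55 b4 8b

Since ciphertext = plaintext ⊕ key, XORing both sides with plaintext gives key = plaintext ⊕ ciphertext.
45 ^ 38 = 7d
80 ^ 11 = 91
e7 ^ 98 = 7f
a4 ^ 42 = e6
b9 ^ b2 = 0b
5e ^ a8 = f6
b1 ^ 68 = d9
ca ^ f5 = 3f
0f ^ 5a = 55
fd ^ 49 = b4
d7 ^ 5c = 8b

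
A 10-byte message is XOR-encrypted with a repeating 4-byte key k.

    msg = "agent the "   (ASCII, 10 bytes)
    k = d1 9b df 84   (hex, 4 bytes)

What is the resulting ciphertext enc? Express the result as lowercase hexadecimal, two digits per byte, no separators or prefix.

b0fcbaeaa5bbabecb4bb

The 4-byte key repeats, so the effective keystream is d1 9b df 84 d1 9b df 84 d1 9b.
byte 0: 61 xor d1 = b0
byte 1: 67 xor 9b = fc
byte 2: 65 xor df = ba
byte 3: 6e xor 84 = ea
byte 4: 74 xor d1 = a5
byte 5: 20 xor 9b = bb
byte 6: 74 xor df = ab
byte 7: 68 xor 84 = ec
byte 8: 65 xor d1 = b4
byte 9: 20 xor 9b = bb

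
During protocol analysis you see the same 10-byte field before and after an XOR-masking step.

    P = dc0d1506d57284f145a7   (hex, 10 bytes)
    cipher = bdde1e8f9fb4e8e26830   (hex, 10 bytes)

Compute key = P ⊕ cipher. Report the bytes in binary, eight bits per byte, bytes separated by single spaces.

Since cipher = P ⊕ key, XORing both sides with P gives key = P ⊕ cipher.
byte 0: dc ^ bd = 61
byte 1: 0d ^ de = d3
byte 2: 15 ^ 1e = 0b
byte 3: 06 ^ 8f = 89
byte 4: d5 ^ 9f = 4a
byte 5: 72 ^ b4 = c6
byte 6: 84 ^ e8 = 6c
byte 7: f1 ^ e2 = 13
byte 8: 45 ^ 68 = 2d
byte 9: a7 ^ 30 = 97

01100001 11010011 00001011 10001001 01001010 11000110 01101100 00010011 00101101 10010111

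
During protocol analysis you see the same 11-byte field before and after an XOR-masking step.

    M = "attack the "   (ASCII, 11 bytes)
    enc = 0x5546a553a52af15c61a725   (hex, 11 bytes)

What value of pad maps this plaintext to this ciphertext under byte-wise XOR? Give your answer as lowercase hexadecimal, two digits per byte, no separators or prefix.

3432d132c641d12809c205

Since enc = M ⊕ pad, XORing both sides with M gives pad = M ⊕ enc.
byte 0: 61 XOR 55 = 34
byte 1: 74 XOR 46 = 32
byte 2: 74 XOR a5 = d1
byte 3: 61 XOR 53 = 32
byte 4: 63 XOR a5 = c6
byte 5: 6b XOR 2a = 41
byte 6: 20 XOR f1 = d1
byte 7: 74 XOR 5c = 28
byte 8: 68 XOR 61 = 09
byte 9: 65 XOR a7 = c2
byte 10: 20 XOR 25 = 05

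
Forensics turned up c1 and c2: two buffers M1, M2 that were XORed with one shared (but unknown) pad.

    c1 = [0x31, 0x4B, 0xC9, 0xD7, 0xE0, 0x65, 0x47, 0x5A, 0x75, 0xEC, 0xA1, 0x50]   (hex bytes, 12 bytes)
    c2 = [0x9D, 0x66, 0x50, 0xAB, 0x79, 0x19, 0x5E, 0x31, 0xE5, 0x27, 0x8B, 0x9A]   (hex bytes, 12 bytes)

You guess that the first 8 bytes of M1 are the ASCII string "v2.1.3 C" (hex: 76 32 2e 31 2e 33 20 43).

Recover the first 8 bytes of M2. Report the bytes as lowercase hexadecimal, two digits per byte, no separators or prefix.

da1fb74db74f3928

First, c1 ⊕ c2 = (M1 ⊕ K) ⊕ (M2 ⊕ K) = M1 ⊕ M2, so the key drops out. Then M2 = (M1 ⊕ M2) ⊕ M1 over the first 8 bytes.
byte 0: (31 ^ 9d) ^ 76 = ac ^ 76 = da
byte 1: (4b ^ 66) ^ 32 = 2d ^ 32 = 1f
byte 2: (c9 ^ 50) ^ 2e = 99 ^ 2e = b7
byte 3: (d7 ^ ab) ^ 31 = 7c ^ 31 = 4d
byte 4: (e0 ^ 79) ^ 2e = 99 ^ 2e = b7
byte 5: (65 ^ 19) ^ 33 = 7c ^ 33 = 4f
byte 6: (47 ^ 5e) ^ 20 = 19 ^ 20 = 39
byte 7: (5a ^ 31) ^ 43 = 6b ^ 43 = 28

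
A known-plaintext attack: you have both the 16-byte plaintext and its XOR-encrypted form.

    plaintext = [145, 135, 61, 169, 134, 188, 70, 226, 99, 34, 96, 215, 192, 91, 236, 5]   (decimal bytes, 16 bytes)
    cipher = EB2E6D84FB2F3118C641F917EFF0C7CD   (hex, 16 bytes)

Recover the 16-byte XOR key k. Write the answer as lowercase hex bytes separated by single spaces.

Since cipher = plaintext ⊕ k, XORing both sides with plaintext gives k = plaintext ⊕ cipher.
91 xor eb = 7a
87 xor 2e = a9
3d xor 6d = 50
a9 xor 84 = 2d
86 xor fb = 7d
bc xor 2f = 93
46 xor 31 = 77
e2 xor 18 = fa
63 xor c6 = a5
22 xor 41 = 63
60 xor f9 = 99
d7 xor 17 = c0
c0 xor ef = 2f
5b xor f0 = ab
ec xor c7 = 2b
05 xor cd = c8

7a a9 50 2d 7d 93 77 fa a5 63 99 c0 2f ab 2b c8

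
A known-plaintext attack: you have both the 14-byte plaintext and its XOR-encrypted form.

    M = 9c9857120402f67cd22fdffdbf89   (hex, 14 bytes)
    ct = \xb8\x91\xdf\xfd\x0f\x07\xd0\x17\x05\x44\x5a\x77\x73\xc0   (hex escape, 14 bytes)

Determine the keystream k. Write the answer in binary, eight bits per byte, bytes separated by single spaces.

Since ct = M ⊕ k, XORing both sides with M gives k = M ⊕ ct.
byte 0: 9c ^ b8 = 24
byte 1: 98 ^ 91 = 09
byte 2: 57 ^ df = 88
byte 3: 12 ^ fd = ef
byte 4: 04 ^ 0f = 0b
byte 5: 02 ^ 07 = 05
byte 6: f6 ^ d0 = 26
byte 7: 7c ^ 17 = 6b
byte 8: d2 ^ 05 = d7
byte 9: 2f ^ 44 = 6b
byte 10: df ^ 5a = 85
byte 11: fd ^ 77 = 8a
byte 12: bf ^ 73 = cc
byte 13: 89 ^ c0 = 49

00100100 00001001 10001000 11101111 00001011 00000101 00100110 01101011 11010111 01101011 10000101 10001010 11001100 01001001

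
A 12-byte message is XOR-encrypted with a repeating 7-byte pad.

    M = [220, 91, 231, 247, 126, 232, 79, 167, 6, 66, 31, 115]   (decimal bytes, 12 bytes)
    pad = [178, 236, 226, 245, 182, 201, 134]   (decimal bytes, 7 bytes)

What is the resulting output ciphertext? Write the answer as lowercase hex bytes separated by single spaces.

The 7-byte key repeats, so the effective keystream is b2 ec e2 f5 b6 c9 86 b2 ec e2 f5 b6.
byte 0: dc ^ b2 = 6e
byte 1: 5b ^ ec = b7
byte 2: e7 ^ e2 = 05
byte 3: f7 ^ f5 = 02
byte 4: 7e ^ b6 = c8
byte 5: e8 ^ c9 = 21
byte 6: 4f ^ 86 = c9
byte 7: a7 ^ b2 = 15
byte 8: 06 ^ ec = ea
byte 9: 42 ^ e2 = a0
byte 10: 1f ^ f5 = ea
byte 11: 73 ^ b6 = c5

6e b7 05 02 c8 21 c9 15 ea a0 ea c5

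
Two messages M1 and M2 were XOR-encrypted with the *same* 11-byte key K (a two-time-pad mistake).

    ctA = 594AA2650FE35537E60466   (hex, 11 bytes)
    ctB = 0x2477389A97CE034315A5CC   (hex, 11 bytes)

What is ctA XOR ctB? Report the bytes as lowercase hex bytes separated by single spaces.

7d 3d 9a ff 98 2d 56 74 f3 a1 aa

ctA ⊕ ctB = (M1 ⊕ K) ⊕ (M2 ⊕ K) = M1 ⊕ M2 — the shared key cancels under XOR.
byte 0: 59 ⊕ 24 = 7d
byte 1: 4a ⊕ 77 = 3d
byte 2: a2 ⊕ 38 = 9a
byte 3: 65 ⊕ 9a = ff
byte 4: 0f ⊕ 97 = 98
byte 5: e3 ⊕ ce = 2d
byte 6: 55 ⊕ 03 = 56
byte 7: 37 ⊕ 43 = 74
byte 8: e6 ⊕ 15 = f3
byte 9: 04 ⊕ a5 = a1
byte 10: 66 ⊕ cc = aa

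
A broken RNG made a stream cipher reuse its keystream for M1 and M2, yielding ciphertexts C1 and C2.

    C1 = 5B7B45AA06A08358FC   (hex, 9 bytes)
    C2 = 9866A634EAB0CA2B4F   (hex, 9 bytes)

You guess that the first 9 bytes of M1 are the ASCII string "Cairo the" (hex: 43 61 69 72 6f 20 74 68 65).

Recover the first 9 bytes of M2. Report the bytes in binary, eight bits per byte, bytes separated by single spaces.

First, C1 ⊕ C2 = (M1 ⊕ K) ⊕ (M2 ⊕ K) = M1 ⊕ M2, so the key drops out. Then M2 = (M1 ⊕ M2) ⊕ M1 over the first 9 bytes.
byte 0: (5b XOR 98) XOR 43 = c3 XOR 43 = 80
byte 1: (7b XOR 66) XOR 61 = 1d XOR 61 = 7c
byte 2: (45 XOR a6) XOR 69 = e3 XOR 69 = 8a
byte 3: (aa XOR 34) XOR 72 = 9e XOR 72 = ec
byte 4: (06 XOR ea) XOR 6f = ec XOR 6f = 83
byte 5: (a0 XOR b0) XOR 20 = 10 XOR 20 = 30
byte 6: (83 XOR ca) XOR 74 = 49 XOR 74 = 3d
byte 7: (58 XOR 2b) XOR 68 = 73 XOR 68 = 1b
byte 8: (fc XOR 4f) XOR 65 = b3 XOR 65 = d6

10000000 01111100 10001010 11101100 10000011 00110000 00111101 00011011 11010110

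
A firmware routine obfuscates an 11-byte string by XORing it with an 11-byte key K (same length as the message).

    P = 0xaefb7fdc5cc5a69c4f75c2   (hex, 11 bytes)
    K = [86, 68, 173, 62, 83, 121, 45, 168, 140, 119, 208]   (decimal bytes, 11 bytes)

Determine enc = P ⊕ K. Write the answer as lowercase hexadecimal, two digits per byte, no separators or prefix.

ae xor 56 = f8
fb xor 44 = bf
7f xor ad = d2
dc xor 3e = e2
5c xor 53 = 0f
c5 xor 79 = bc
a6 xor 2d = 8b
9c xor a8 = 34
4f xor 8c = c3
75 xor 77 = 02
c2 xor d0 = 12

f8bfd2e20fbc8b34c30212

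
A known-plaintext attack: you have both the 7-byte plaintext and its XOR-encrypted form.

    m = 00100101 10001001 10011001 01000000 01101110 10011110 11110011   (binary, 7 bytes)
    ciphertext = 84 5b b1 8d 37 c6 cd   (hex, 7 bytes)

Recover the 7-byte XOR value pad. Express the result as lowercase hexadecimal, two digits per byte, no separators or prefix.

a1d228cd59583e

Since ciphertext = m ⊕ pad, XORing both sides with m gives pad = m ⊕ ciphertext.
25 XOR 84 = a1
89 XOR 5b = d2
99 XOR b1 = 28
40 XOR 8d = cd
6e XOR 37 = 59
9e XOR c6 = 58
f3 XOR cd = 3e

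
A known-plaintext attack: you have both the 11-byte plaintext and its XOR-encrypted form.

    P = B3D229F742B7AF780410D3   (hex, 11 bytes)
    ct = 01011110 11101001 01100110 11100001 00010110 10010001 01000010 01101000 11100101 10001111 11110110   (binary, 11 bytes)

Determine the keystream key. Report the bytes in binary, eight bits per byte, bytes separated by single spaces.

Since ct = P ⊕ key, XORing both sides with P gives key = P ⊕ ct.
b3 XOR 5e = ed
d2 XOR e9 = 3b
29 XOR 66 = 4f
f7 XOR e1 = 16
42 XOR 16 = 54
b7 XOR 91 = 26
af XOR 42 = ed
78 XOR 68 = 10
04 XOR e5 = e1
10 XOR 8f = 9f
d3 XOR f6 = 25

11101101 00111011 01001111 00010110 01010100 00100110 11101101 00010000 11100001 10011111 00100101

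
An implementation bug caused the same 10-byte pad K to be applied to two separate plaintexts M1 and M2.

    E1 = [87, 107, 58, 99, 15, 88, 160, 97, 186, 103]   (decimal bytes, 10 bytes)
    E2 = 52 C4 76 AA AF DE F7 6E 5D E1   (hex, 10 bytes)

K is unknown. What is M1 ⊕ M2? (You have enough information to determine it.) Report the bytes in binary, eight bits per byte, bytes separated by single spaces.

00000101 10101111 01001100 11001001 10100000 10000110 01010111 00001111 11100111 10000110

E1 ⊕ E2 = (M1 ⊕ K) ⊕ (M2 ⊕ K) = M1 ⊕ M2 — the shared key cancels under XOR.
57 XOR 52 = 05
6b XOR c4 = af
3a XOR 76 = 4c
63 XOR aa = c9
0f XOR af = a0
58 XOR de = 86
a0 XOR f7 = 57
61 XOR 6e = 0f
ba XOR 5d = e7
67 XOR e1 = 86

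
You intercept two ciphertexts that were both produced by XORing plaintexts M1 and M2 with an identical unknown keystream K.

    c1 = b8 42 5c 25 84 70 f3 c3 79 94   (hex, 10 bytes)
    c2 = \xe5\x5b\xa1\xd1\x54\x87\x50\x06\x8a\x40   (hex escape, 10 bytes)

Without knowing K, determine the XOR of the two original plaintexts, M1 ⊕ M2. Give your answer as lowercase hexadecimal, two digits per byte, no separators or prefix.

c1 ⊕ c2 = (M1 ⊕ K) ⊕ (M2 ⊕ K) = M1 ⊕ M2 — the shared key cancels under XOR.
b8 ^ e5 = 5d
42 ^ 5b = 19
5c ^ a1 = fd
25 ^ d1 = f4
84 ^ 54 = d0
70 ^ 87 = f7
f3 ^ 50 = a3
c3 ^ 06 = c5
79 ^ 8a = f3
94 ^ 40 = d4

5d19fdf4d0f7a3c5f3d4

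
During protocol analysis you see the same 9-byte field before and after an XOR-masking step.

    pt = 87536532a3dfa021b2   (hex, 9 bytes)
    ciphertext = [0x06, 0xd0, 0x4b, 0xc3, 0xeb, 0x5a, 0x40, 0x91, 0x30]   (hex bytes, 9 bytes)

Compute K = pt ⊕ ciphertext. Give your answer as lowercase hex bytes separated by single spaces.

Since ciphertext = pt ⊕ K, XORing both sides with pt gives K = pt ⊕ ciphertext.
byte 0: 135 xor   6 = 129
byte 1:  83 xor 208 = 131
byte 2: 101 xor  75 =  46
byte 3:  50 xor 195 = 241
byte 4: 163 xor 235 =  72
byte 5: 223 xor  90 = 133
byte 6: 160 xor  64 = 224
byte 7:  33 xor 145 = 176
byte 8: 178 xor  48 = 130

81 83 2e f1 48 85 e0 b0 82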